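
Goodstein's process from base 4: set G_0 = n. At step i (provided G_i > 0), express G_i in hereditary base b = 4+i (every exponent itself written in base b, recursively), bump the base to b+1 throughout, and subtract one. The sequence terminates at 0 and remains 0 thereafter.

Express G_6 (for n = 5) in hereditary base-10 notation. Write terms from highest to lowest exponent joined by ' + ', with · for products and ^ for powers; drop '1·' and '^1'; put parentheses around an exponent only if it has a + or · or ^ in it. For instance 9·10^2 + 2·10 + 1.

G_0 = 5. HB_4(5) = 4 + 1. Bump = 6. G_1 = 5.
G_1 = 5. HB_5(5) = 5. Bump = 6. G_2 = 5.
G_2 = 5. HB_6(5) = 5. Bump = 5. G_3 = 4.
G_3 = 4. HB_7(4) = 4. Bump = 4. G_4 = 3.
G_4 = 3. HB_8(3) = 3. Bump = 3. G_5 = 2.
G_5 = 2. HB_9(2) = 2. Bump = 2. G_6 = 1.
G_6 = 1. HB_10(1) = 1. Bump = 1. G_7 = 0.

1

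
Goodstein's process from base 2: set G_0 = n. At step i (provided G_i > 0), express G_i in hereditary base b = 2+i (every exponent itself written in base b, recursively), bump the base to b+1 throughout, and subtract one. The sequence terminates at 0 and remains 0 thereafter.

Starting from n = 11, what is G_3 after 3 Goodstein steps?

G_0 = 11. HB_2(11) = 2^(2 + 1) + 2 + 1. Bump = 85. G_1 = 84.
G_1 = 84. HB_3(84) = 3^(3 + 1) + 3. Bump = 1028. G_2 = 1027.
G_2 = 1027. HB_4(1027) = 4^(4 + 1) + 3. Bump = 15628. G_3 = 15627.
G_3 = 15627. HB_5(15627) = 5^(5 + 1) + 2. Bump = 279938. G_4 = 279937.

15627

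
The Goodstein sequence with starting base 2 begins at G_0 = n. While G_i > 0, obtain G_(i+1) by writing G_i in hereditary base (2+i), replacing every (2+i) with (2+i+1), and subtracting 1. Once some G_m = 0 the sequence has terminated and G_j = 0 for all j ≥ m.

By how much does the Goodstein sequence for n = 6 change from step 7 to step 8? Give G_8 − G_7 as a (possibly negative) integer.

223404

G_0 = 6. HB_2(6) = 2^2 + 2. Bump = 30. G_1 = 29.
G_1 = 29. HB_3(29) = 3^3 + 2. Bump = 258. G_2 = 257.
G_2 = 257. HB_4(257) = 4^4 + 1. Bump = 3126. G_3 = 3125.
G_3 = 3125. HB_5(3125) = 5^5. Bump = 46656. G_4 = 46655.
G_4 = 46655. HB_6(46655) = 5·6^5 + 5·6^4 + 5·6^3 + 5·6^2 + 5·6 + 5. Bump = 98040. G_5 = 98039.
G_5 = 98039. HB_7(98039) = 5·7^5 + 5·7^4 + 5·7^3 + 5·7^2 + 5·7 + 4. Bump = 187244. G_6 = 187243.
G_6 = 187243. HB_8(187243) = 5·8^5 + 5·8^4 + 5·8^3 + 5·8^2 + 5·8 + 3. Bump = 332148. G_7 = 332147.
G_7 = 332147. HB_9(332147) = 5·9^5 + 5·9^4 + 5·9^3 + 5·9^2 + 5·9 + 2. Bump = 555552. G_8 = 555551.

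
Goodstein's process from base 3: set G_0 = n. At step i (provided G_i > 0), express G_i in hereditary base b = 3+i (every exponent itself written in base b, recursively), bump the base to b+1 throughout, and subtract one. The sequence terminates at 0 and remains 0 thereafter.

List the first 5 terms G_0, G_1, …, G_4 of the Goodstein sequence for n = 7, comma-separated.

7, 8, 9, 9, 9

7 —HB3→ 2·3 + 1 —bump→ 2·4 + 1 = 9 —(−1)→ 8
8 —HB4→ 2·4 —bump→ 2·5 = 10 —(−1)→ 9
9 —HB5→ 5 + 4 —bump→ 6 + 4 = 10 —(−1)→ 9
9 —HB6→ 6 + 3 —bump→ 7 + 3 = 10 —(−1)→ 9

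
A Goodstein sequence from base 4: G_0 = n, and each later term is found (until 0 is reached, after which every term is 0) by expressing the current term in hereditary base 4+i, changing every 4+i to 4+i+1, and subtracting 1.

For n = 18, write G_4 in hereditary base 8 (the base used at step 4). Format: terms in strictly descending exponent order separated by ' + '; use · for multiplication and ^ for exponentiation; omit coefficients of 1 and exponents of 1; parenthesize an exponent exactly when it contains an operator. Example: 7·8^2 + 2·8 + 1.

18 —HB4→ 4^2 + 2 —bump→ 5^2 + 2 = 27 —(−1)→ 26
26 —HB5→ 5^2 + 1 —bump→ 6^2 + 1 = 37 —(−1)→ 36
36 —HB6→ 6^2 —bump→ 7^2 = 49 —(−1)→ 48
48 —HB7→ 6·7 + 6 —bump→ 6·8 + 6 = 54 —(−1)→ 53
53 —HB8→ 6·8 + 5 —bump→ 6·9 + 5 = 59 —(−1)→ 58

6·8 + 5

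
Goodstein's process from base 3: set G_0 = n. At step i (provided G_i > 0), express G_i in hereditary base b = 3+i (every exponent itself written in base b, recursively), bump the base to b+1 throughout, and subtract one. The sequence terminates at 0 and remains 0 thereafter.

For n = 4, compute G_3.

3

(0) 4|_3 = 3 + 1 ↦ 4 + 1|_4 = 5 ⇒ 4
(1) 4|_4 = 4 ↦ 5|_5 = 5 ⇒ 4
(2) 4|_5 = 4 ↦ 4|_6 = 4 ⇒ 3
(3) 3|_6 = 3 ↦ 3|_7 = 3 ⇒ 2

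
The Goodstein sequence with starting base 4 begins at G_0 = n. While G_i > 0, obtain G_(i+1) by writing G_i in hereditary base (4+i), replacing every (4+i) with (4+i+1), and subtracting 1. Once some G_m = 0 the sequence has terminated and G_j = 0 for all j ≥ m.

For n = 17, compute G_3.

39

step 0: 17 = 4^2 + 1; sub 5 for 4: 5^2 + 1; = 26; G_1 = 26−1 = 25
step 1: 25 = 5^2; sub 6 for 5: 6^2; = 36; G_2 = 36−1 = 35
step 2: 35 = 5·6 + 5; sub 7 for 6: 5·7 + 5; = 40; G_3 = 40−1 = 39
step 3: 39 = 5·7 + 4; sub 8 for 7: 5·8 + 4; = 44; G_4 = 44−1 = 43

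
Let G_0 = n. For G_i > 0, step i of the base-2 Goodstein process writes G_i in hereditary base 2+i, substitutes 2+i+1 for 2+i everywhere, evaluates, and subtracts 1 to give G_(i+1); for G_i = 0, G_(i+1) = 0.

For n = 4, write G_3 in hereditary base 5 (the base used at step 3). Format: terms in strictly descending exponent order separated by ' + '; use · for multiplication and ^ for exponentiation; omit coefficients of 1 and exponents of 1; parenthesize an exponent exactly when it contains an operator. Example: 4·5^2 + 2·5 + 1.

2·5^2 + 2·5

[0] 4 ≡ 2^2 (base 2). Lift 3: 27. −1: 26.
[1] 26 ≡ 2·3^2 + 2·3 + 2 (base 3). Lift 4: 42. −1: 41.
[2] 41 ≡ 2·4^2 + 2·4 + 1 (base 4). Lift 5: 61. −1: 60.
[3] 60 ≡ 2·5^2 + 2·5 (base 5). Lift 6: 84. −1: 83.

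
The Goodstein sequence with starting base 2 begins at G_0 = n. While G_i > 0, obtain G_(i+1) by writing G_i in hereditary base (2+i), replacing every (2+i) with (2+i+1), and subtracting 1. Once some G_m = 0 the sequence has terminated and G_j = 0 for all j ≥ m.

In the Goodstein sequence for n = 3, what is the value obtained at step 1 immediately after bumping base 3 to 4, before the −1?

[0] 3 ≡ 2 + 1 (base 2). Lift 3: 4. −1: 3.
[1] 3 ≡ 3 (base 3). Lift 4: 4. −1: 3.

4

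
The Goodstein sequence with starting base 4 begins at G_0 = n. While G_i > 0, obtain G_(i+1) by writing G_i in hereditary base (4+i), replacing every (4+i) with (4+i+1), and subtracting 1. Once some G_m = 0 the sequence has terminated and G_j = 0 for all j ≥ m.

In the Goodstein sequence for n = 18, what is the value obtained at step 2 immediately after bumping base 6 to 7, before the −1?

49

G_0=18  [base 4] 4^2 + 2  →[4↦5]→  5^2 + 2 = 27  −1 ⇒ G_1=26
G_1=26  [base 5] 5^2 + 1  →[5↦6]→  6^2 + 1 = 37  −1 ⇒ G_2=36
G_2=36  [base 6] 6^2  →[6↦7]→  7^2 = 49  −1 ⇒ G_3=48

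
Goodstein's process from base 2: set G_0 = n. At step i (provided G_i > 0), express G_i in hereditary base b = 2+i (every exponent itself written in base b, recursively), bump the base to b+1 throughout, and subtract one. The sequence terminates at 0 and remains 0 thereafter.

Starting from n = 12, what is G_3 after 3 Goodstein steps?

G_0=12  [base 2] 2^(2 + 1) + 2^2  →[2↦3]→  3^(3 + 1) + 3^3 = 108  −1 ⇒ G_1=107
G_1=107  [base 3] 3^(3 + 1) + 2·3^2 + 2·3 + 2  →[3↦4]→  4^(4 + 1) + 2·4^2 + 2·4 + 2 = 1066  −1 ⇒ G_2=1065
G_2=1065  [base 4] 4^(4 + 1) + 2·4^2 + 2·4 + 1  →[4↦5]→  5^(5 + 1) + 2·5^2 + 2·5 + 1 = 15686  −1 ⇒ G_3=15685

15685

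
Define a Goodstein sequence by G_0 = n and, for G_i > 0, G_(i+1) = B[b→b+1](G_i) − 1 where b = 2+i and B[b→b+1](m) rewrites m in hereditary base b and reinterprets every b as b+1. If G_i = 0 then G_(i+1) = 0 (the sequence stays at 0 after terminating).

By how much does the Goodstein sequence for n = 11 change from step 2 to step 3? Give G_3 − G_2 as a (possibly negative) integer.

14600

[0] 11 ≡ 2^(2 + 1) + 2 + 1 (base 2). Lift 3: 85. −1: 84.
[1] 84 ≡ 3^(3 + 1) + 3 (base 3). Lift 4: 1028. −1: 1027.
[2] 1027 ≡ 4^(4 + 1) + 3 (base 4). Lift 5: 15628. −1: 15627.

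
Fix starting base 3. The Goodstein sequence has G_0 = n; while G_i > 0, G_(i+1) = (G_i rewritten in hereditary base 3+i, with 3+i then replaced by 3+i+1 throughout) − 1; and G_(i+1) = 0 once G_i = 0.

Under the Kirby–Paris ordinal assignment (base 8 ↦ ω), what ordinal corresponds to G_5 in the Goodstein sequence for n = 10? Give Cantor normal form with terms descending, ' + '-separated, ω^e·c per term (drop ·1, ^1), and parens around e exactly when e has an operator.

ω·4 + 1

(0) 10|_3 = 3^2 + 1 ↦ 4^2 + 1|_4 = 17 ⇒ 16
(1) 16|_4 = 4^2 ↦ 5^2|_5 = 25 ⇒ 24
(2) 24|_5 = 4·5 + 4 ↦ 4·6 + 4|_6 = 28 ⇒ 27
(3) 27|_6 = 4·6 + 3 ↦ 4·7 + 3|_7 = 31 ⇒ 30
(4) 30|_7 = 4·7 + 2 ↦ 4·8 + 2|_8 = 34 ⇒ 33
(5) 33|_8 = 4·8 + 1 ↦ 4·9 + 1|_9 = 37 ⇒ 36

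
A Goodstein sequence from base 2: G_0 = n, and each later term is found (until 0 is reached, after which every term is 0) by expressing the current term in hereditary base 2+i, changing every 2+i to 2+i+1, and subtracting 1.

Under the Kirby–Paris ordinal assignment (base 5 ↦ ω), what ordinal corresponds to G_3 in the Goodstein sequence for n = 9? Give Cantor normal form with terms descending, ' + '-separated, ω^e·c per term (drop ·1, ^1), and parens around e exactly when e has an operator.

(0) 9|_2 = 2^(2 + 1) + 1 ↦ 3^(3 + 1) + 1|_3 = 82 ⇒ 81
(1) 81|_3 = 3^(3 + 1) ↦ 4^(4 + 1)|_4 = 1024 ⇒ 1023
(2) 1023|_4 = 3·4^4 + 3·4^3 + 3·4^2 + 3·4 + 3 ↦ 3·5^5 + 3·5^3 + 3·5^2 + 3·5 + 3|_5 = 9843 ⇒ 9842

ω^ω·3 + ω^3·3 + ω^2·3 + ω·3 + 2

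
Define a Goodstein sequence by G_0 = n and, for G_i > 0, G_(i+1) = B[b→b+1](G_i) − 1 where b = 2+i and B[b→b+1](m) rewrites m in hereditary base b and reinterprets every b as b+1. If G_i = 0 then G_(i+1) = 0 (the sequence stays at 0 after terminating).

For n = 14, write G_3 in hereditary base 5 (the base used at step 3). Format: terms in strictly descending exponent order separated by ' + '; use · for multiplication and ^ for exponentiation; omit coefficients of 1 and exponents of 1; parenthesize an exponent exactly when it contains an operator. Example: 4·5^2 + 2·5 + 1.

5^(5 + 1) + 5^5

14 —HB2→ 2^(2 + 1) + 2^2 + 2 —bump→ 3^(3 + 1) + 3^3 + 3 = 111 —(−1)→ 110
110 —HB3→ 3^(3 + 1) + 3^3 + 2 —bump→ 4^(4 + 1) + 4^4 + 2 = 1282 —(−1)→ 1281
1281 —HB4→ 4^(4 + 1) + 4^4 + 1 —bump→ 5^(5 + 1) + 5^5 + 1 = 18751 —(−1)→ 18750
18750 —HB5→ 5^(5 + 1) + 5^5 —bump→ 6^(6 + 1) + 6^6 = 326592 —(−1)→ 326591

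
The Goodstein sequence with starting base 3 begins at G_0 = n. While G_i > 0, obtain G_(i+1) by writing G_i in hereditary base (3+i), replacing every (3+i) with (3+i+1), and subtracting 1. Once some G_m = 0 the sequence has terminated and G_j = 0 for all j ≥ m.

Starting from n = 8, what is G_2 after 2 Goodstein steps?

10

8 —HB3→ 2·3 + 2 —bump→ 2·4 + 2 = 10 —(−1)→ 9
9 —HB4→ 2·4 + 1 —bump→ 2·5 + 1 = 11 —(−1)→ 10
10 —HB5→ 2·5 —bump→ 2·6 = 12 —(−1)→ 11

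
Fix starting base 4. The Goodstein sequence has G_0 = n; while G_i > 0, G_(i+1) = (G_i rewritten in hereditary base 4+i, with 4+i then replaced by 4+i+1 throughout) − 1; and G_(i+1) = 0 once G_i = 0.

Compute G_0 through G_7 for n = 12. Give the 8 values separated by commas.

12, 14, 15, 16, 17, 18, 19, 19

base 4: 12 = 3·4; at 5: 3·5 = 15; next = 14
base 5: 14 = 2·5 + 4; at 6: 2·6 + 4 = 16; next = 15
base 6: 15 = 2·6 + 3; at 7: 2·7 + 3 = 17; next = 16
base 7: 16 = 2·7 + 2; at 8: 2·8 + 2 = 18; next = 17
base 8: 17 = 2·8 + 1; at 9: 2·9 + 1 = 19; next = 18
base 9: 18 = 2·9; at 10: 2·10 = 20; next = 19
base 10: 19 = 10 + 9; at 11: 11 + 9 = 20; next = 19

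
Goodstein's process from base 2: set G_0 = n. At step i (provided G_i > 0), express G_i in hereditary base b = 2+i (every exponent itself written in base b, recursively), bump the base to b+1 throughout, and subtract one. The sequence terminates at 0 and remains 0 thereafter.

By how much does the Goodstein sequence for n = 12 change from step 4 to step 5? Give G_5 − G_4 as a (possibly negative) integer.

G_0=12  [base 2] 2^(2 + 1) + 2^2  →[2↦3]→  3^(3 + 1) + 3^3 = 108  −1 ⇒ G_1=107
G_1=107  [base 3] 3^(3 + 1) + 2·3^2 + 2·3 + 2  →[3↦4]→  4^(4 + 1) + 2·4^2 + 2·4 + 2 = 1066  −1 ⇒ G_2=1065
G_2=1065  [base 4] 4^(4 + 1) + 2·4^2 + 2·4 + 1  →[4↦5]→  5^(5 + 1) + 2·5^2 + 2·5 + 1 = 15686  −1 ⇒ G_3=15685
G_3=15685  [base 5] 5^(5 + 1) + 2·5^2 + 2·5  →[5↦6]→  6^(6 + 1) + 2·6^2 + 2·6 = 280020  −1 ⇒ G_4=280019
G_4=280019  [base 6] 6^(6 + 1) + 2·6^2 + 6 + 5  →[6↦7]→  7^(7 + 1) + 2·7^2 + 7 + 5 = 5764911  −1 ⇒ G_5=5764910

5484891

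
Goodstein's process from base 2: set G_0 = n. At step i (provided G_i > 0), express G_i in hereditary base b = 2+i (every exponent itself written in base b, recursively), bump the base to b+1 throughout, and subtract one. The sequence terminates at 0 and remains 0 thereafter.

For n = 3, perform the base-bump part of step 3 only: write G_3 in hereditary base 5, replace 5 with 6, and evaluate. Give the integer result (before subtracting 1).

G_0=3  [base 2] 2 + 1  →[2↦3]→  3 + 1 = 4  −1 ⇒ G_1=3
G_1=3  [base 3] 3  →[3↦4]→  4 = 4  −1 ⇒ G_2=3
G_2=3  [base 4] 3  →[4↦5]→  3 = 3  −1 ⇒ G_3=2
G_3=2  [base 5] 2  →[5↦6]→  2 = 2  −1 ⇒ G_4=1

2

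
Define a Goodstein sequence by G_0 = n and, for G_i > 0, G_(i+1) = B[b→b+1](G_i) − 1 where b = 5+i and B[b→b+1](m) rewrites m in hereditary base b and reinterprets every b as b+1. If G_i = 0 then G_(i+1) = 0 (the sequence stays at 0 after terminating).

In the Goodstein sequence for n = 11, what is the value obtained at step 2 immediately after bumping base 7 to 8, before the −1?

11 —HB5→ 2·5 + 1 —bump→ 2·6 + 1 = 13 —(−1)→ 12
12 —HB6→ 2·6 —bump→ 2·7 = 14 —(−1)→ 13
13 —HB7→ 7 + 6 —bump→ 8 + 6 = 14 —(−1)→ 13

14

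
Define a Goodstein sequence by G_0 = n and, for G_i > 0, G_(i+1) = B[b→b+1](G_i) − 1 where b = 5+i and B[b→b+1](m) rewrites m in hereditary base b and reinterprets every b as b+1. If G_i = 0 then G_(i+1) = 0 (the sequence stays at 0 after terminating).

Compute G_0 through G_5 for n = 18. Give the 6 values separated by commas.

18, 20, 22, 24, 26, 27

(0) 18|_5 = 3·5 + 3 ↦ 3·6 + 3|_6 = 21 ⇒ 20
(1) 20|_6 = 3·6 + 2 ↦ 3·7 + 2|_7 = 23 ⇒ 22
(2) 22|_7 = 3·7 + 1 ↦ 3·8 + 1|_8 = 25 ⇒ 24
(3) 24|_8 = 3·8 ↦ 3·9|_9 = 27 ⇒ 26
(4) 26|_9 = 2·9 + 8 ↦ 2·10 + 8|_10 = 28 ⇒ 27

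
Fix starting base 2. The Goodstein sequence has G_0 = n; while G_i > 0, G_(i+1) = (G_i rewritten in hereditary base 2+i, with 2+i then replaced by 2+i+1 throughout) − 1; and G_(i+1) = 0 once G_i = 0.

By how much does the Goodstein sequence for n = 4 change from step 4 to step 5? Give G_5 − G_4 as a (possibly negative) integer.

26

G_0=4  [base 2] 2^2  →[2↦3]→  3^3 = 27  −1 ⇒ G_1=26
G_1=26  [base 3] 2·3^2 + 2·3 + 2  →[3↦4]→  2·4^2 + 2·4 + 2 = 42  −1 ⇒ G_2=41
G_2=41  [base 4] 2·4^2 + 2·4 + 1  →[4↦5]→  2·5^2 + 2·5 + 1 = 61  −1 ⇒ G_3=60
G_3=60  [base 5] 2·5^2 + 2·5  →[5↦6]→  2·6^2 + 2·6 = 84  −1 ⇒ G_4=83
G_4=83  [base 6] 2·6^2 + 6 + 5  →[6↦7]→  2·7^2 + 7 + 5 = 110  −1 ⇒ G_5=109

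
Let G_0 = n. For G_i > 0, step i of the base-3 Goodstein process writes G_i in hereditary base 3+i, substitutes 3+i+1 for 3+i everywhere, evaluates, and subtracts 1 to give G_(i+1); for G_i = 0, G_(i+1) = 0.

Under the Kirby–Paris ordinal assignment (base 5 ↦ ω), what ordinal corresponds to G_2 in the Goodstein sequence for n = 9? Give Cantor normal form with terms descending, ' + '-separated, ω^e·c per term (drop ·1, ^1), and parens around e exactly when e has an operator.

G_0 = 9. HB_3(9) = 3^2. Bump = 16. G_1 = 15.
G_1 = 15. HB_4(15) = 3·4 + 3. Bump = 18. G_2 = 17.
G_2 = 17. HB_5(17) = 3·5 + 2. Bump = 20. G_3 = 19.

ω·3 + 2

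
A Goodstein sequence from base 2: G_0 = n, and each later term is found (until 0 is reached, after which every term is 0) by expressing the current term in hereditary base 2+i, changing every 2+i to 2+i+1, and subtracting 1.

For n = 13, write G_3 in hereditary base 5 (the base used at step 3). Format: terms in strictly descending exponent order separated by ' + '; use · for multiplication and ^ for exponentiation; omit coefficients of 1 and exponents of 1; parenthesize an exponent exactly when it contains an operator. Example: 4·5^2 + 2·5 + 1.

G_0 = 13. HB_2(13) = 2^(2 + 1) + 2^2 + 1. Bump = 109. G_1 = 108.
G_1 = 108. HB_3(108) = 3^(3 + 1) + 3^3. Bump = 1280. G_2 = 1279.
G_2 = 1279. HB_4(1279) = 4^(4 + 1) + 3·4^3 + 3·4^2 + 3·4 + 3. Bump = 16093. G_3 = 16092.
G_3 = 16092. HB_5(16092) = 5^(5 + 1) + 3·5^3 + 3·5^2 + 3·5 + 2. Bump = 280712. G_4 = 280711.

5^(5 + 1) + 3·5^3 + 3·5^2 + 3·5 + 2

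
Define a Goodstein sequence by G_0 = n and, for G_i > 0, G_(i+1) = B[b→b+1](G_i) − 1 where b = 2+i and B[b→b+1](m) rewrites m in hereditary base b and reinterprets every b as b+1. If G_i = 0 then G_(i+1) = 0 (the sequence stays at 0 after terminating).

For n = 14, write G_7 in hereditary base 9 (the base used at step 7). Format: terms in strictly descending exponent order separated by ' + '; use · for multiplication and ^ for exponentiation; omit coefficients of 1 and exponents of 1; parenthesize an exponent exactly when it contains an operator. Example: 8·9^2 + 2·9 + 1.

[0] 14 ≡ 2^(2 + 1) + 2^2 + 2 (base 2). Lift 3: 111. −1: 110.
[1] 110 ≡ 3^(3 + 1) + 3^3 + 2 (base 3). Lift 4: 1282. −1: 1281.
[2] 1281 ≡ 4^(4 + 1) + 4^4 + 1 (base 4). Lift 5: 18751. −1: 18750.
[3] 18750 ≡ 5^(5 + 1) + 5^5 (base 5). Lift 6: 326592. −1: 326591.
[4] 326591 ≡ 6^(6 + 1) + 5·6^5 + 5·6^4 + 5·6^3 + 5·6^2 + 5·6 + 5 (base 6). Lift 7: 5862841. −1: 5862840.
[5] 5862840 ≡ 7^(7 + 1) + 5·7^5 + 5·7^4 + 5·7^3 + 5·7^2 + 5·7 + 4 (base 7). Lift 8: 134404972. −1: 134404971.
[6] 134404971 ≡ 8^(8 + 1) + 5·8^5 + 5·8^4 + 5·8^3 + 5·8^2 + 5·8 + 3 (base 8). Lift 9: 3487116549. −1: 3487116548.

9^(9 + 1) + 5·9^5 + 5·9^4 + 5·9^3 + 5·9^2 + 5·9 + 2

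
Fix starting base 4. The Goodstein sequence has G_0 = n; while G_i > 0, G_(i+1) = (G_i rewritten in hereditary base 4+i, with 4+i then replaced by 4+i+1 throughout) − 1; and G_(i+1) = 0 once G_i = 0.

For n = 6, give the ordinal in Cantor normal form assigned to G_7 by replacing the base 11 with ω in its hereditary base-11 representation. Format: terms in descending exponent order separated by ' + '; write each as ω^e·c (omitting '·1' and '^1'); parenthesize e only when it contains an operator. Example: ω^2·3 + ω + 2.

2

i=0: 6 = 4 + 2 (b=4); 4→5: 5 + 2 = 7; 7−1 = 6
i=1: 6 = 5 + 1 (b=5); 5→6: 6 + 1 = 7; 7−1 = 6
i=2: 6 = 6 (b=6); 6→7: 7 = 7; 7−1 = 6
i=3: 6 = 6 (b=7); 7→8: 6 = 6; 6−1 = 5
i=4: 5 = 5 (b=8); 8→9: 5 = 5; 5−1 = 4
i=5: 4 = 4 (b=9); 9→10: 4 = 4; 4−1 = 3
i=6: 3 = 3 (b=10); 10→11: 3 = 3; 3−1 = 2
i=7: 2 = 2 (b=11); 11→12: 2 = 2; 2−1 = 1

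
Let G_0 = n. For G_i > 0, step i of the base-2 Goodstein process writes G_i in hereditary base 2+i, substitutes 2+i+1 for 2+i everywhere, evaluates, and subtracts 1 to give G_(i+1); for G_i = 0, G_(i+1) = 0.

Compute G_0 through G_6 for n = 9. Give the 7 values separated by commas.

G_0 = 9. HB_2(9) = 2^(2 + 1) + 1. Bump = 82. G_1 = 81.
G_1 = 81. HB_3(81) = 3^(3 + 1). Bump = 1024. G_2 = 1023.
G_2 = 1023. HB_4(1023) = 3·4^4 + 3·4^3 + 3·4^2 + 3·4 + 3. Bump = 9843. G_3 = 9842.
G_3 = 9842. HB_5(9842) = 3·5^5 + 3·5^3 + 3·5^2 + 3·5 + 2. Bump = 140744. G_4 = 140743.
G_4 = 140743. HB_6(140743) = 3·6^6 + 3·6^3 + 3·6^2 + 3·6 + 1. Bump = 2471827. G_5 = 2471826.
G_5 = 2471826. HB_7(2471826) = 3·7^7 + 3·7^3 + 3·7^2 + 3·7. Bump = 50333400. G_6 = 50333399.

9, 81, 1023, 9842, 140743, 2471826, 50333399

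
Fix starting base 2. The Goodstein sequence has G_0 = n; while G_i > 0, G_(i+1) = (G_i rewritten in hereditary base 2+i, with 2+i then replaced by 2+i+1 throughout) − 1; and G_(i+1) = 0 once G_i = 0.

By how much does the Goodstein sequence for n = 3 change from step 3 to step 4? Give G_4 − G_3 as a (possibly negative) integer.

i=0: 3 = 2 + 1 (b=2); 2→3: 3 + 1 = 4; 4−1 = 3
i=1: 3 = 3 (b=3); 3→4: 4 = 4; 4−1 = 3
i=2: 3 = 3 (b=4); 4→5: 3 = 3; 3−1 = 2
i=3: 2 = 2 (b=5); 5→6: 2 = 2; 2−1 = 1

-1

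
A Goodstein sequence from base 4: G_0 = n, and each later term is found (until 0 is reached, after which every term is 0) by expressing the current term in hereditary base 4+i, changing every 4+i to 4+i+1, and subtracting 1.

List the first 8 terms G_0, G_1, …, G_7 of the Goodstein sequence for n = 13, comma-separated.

G_0 = 13. HB_4(13) = 3·4 + 1. Bump = 16. G_1 = 15.
G_1 = 15. HB_5(15) = 3·5. Bump = 18. G_2 = 17.
G_2 = 17. HB_6(17) = 2·6 + 5. Bump = 19. G_3 = 18.
G_3 = 18. HB_7(18) = 2·7 + 4. Bump = 20. G_4 = 19.
G_4 = 19. HB_8(19) = 2·8 + 3. Bump = 21. G_5 = 20.
G_5 = 20. HB_9(20) = 2·9 + 2. Bump = 22. G_6 = 21.
G_6 = 21. HB_10(21) = 2·10 + 1. Bump = 23. G_7 = 22.

13, 15, 17, 18, 19, 20, 21, 22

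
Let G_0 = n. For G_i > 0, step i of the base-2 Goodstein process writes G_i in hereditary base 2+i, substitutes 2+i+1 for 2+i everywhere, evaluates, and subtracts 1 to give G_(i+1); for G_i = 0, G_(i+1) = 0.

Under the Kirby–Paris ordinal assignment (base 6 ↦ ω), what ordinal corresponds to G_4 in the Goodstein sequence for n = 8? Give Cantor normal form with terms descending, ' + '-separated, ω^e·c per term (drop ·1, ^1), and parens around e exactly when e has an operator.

i=0: 8 = 2^(2 + 1) (b=2); 2→3: 3^(3 + 1) = 81; 81−1 = 80
i=1: 80 = 2·3^3 + 2·3^2 + 2·3 + 2 (b=3); 3→4: 2·4^4 + 2·4^2 + 2·4 + 2 = 554; 554−1 = 553
i=2: 553 = 2·4^4 + 2·4^2 + 2·4 + 1 (b=4); 4→5: 2·5^5 + 2·5^2 + 2·5 + 1 = 6311; 6311−1 = 6310
i=3: 6310 = 2·5^5 + 2·5^2 + 2·5 (b=5); 5→6: 2·6^6 + 2·6^2 + 2·6 = 93396; 93396−1 = 93395
i=4: 93395 = 2·6^6 + 2·6^2 + 6 + 5 (b=6); 6→7: 2·7^7 + 2·7^2 + 7 + 5 = 1647196; 1647196−1 = 1647195

ω^ω·2 + ω^2·2 + ω + 5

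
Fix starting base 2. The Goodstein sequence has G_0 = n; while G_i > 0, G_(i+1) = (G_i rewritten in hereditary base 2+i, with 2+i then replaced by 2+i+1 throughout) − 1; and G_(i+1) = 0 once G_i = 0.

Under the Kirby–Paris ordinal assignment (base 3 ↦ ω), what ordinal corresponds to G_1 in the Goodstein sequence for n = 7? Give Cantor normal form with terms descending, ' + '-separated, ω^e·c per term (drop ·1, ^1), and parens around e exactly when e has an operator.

ω^ω + ω

G_0=7  [base 2] 2^2 + 2 + 1  →[2↦3]→  3^3 + 3 + 1 = 31  −1 ⇒ G_1=30
G_1=30  [base 3] 3^3 + 3  →[3↦4]→  4^4 + 4 = 260  −1 ⇒ G_2=259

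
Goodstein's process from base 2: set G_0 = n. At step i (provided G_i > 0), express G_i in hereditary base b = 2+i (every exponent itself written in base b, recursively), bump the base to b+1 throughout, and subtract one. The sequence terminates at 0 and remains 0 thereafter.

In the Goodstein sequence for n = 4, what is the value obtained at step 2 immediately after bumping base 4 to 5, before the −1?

G_0=4  [base 2] 2^2  →[2↦3]→  3^3 = 27  −1 ⇒ G_1=26
G_1=26  [base 3] 2·3^2 + 2·3 + 2  →[3↦4]→  2·4^2 + 2·4 + 2 = 42  −1 ⇒ G_2=41
G_2=41  [base 4] 2·4^2 + 2·4 + 1  →[4↦5]→  2·5^2 + 2·5 + 1 = 61  −1 ⇒ G_3=60

61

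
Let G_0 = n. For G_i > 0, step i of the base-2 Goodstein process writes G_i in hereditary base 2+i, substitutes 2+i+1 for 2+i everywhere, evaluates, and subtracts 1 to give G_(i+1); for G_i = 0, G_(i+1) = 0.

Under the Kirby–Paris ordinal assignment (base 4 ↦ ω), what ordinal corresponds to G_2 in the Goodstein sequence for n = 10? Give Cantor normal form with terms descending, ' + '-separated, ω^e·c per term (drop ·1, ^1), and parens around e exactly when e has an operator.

(0) 10|_2 = 2^(2 + 1) + 2 ↦ 3^(3 + 1) + 3|_3 = 84 ⇒ 83
(1) 83|_3 = 3^(3 + 1) + 2 ↦ 4^(4 + 1) + 2|_4 = 1026 ⇒ 1025
(2) 1025|_4 = 4^(4 + 1) + 1 ↦ 5^(5 + 1) + 1|_5 = 15626 ⇒ 15625

ω^(ω + 1) + 1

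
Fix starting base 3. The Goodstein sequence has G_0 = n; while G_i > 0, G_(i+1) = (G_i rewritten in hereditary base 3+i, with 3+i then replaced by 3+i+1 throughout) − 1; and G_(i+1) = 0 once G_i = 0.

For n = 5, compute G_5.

G_0=5  [base 3] 3 + 2  →[3↦4]→  4 + 2 = 6  −1 ⇒ G_1=5
G_1=5  [base 4] 4 + 1  →[4↦5]→  5 + 1 = 6  −1 ⇒ G_2=5
G_2=5  [base 5] 5  →[5↦6]→  6 = 6  −1 ⇒ G_3=5
G_3=5  [base 6] 5  →[6↦7]→  5 = 5  −1 ⇒ G_4=4
G_4=4  [base 7] 4  →[7↦8]→  4 = 4  −1 ⇒ G_5=3
G_5=3  [base 8] 3  →[8↦9]→  3 = 3  −1 ⇒ G_6=2

3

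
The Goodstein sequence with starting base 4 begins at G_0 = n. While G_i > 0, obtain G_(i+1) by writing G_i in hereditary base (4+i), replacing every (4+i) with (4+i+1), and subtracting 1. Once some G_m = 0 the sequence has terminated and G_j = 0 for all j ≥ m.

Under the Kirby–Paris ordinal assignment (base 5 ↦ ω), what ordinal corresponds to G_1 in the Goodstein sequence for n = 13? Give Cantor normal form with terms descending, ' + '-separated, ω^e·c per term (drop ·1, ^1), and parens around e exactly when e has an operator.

i=0: 13 = 3·4 + 1 (b=4); 4→5: 3·5 + 1 = 16; 16−1 = 15
i=1: 15 = 3·5 (b=5); 5→6: 3·6 = 18; 18−1 = 17

ω·3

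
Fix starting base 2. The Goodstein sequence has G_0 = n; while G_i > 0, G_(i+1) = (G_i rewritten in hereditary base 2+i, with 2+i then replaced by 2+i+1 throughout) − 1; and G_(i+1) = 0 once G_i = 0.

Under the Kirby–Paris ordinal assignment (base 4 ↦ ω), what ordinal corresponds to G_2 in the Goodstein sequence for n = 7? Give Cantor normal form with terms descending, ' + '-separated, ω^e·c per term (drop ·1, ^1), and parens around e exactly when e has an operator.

base 2: 7 = 2^2 + 2 + 1; at 3: 3^3 + 3 + 1 = 31; next = 30
base 3: 30 = 3^3 + 3; at 4: 4^4 + 4 = 260; next = 259
base 4: 259 = 4^4 + 3; at 5: 5^5 + 3 = 3128; next = 3127

ω^ω + 3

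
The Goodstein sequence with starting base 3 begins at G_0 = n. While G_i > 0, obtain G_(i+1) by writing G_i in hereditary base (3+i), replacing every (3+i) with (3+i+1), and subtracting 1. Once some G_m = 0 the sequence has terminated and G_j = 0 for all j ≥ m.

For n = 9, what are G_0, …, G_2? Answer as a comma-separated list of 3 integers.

9 —HB3→ 3^2 —bump→ 4^2 = 16 —(−1)→ 15
15 —HB4→ 3·4 + 3 —bump→ 3·5 + 3 = 18 —(−1)→ 17

9, 15, 17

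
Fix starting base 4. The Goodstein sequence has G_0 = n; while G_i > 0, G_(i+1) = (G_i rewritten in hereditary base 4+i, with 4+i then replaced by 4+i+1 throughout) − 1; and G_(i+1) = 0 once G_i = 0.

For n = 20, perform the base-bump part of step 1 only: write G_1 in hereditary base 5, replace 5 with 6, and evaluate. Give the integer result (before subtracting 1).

step 0: 20 = 4^2 + 4; sub 5 for 4: 5^2 + 5; = 30; G_1 = 30−1 = 29
step 1: 29 = 5^2 + 4; sub 6 for 5: 6^2 + 4; = 40; G_2 = 40−1 = 39

40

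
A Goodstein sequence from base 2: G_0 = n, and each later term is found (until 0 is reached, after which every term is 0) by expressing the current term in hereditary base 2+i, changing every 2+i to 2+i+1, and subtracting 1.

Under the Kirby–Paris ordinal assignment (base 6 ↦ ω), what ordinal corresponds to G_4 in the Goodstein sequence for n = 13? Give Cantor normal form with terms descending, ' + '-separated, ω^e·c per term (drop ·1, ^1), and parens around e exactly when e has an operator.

G_0 = 13. HB_2(13) = 2^(2 + 1) + 2^2 + 1. Bump = 109. G_1 = 108.
G_1 = 108. HB_3(108) = 3^(3 + 1) + 3^3. Bump = 1280. G_2 = 1279.
G_2 = 1279. HB_4(1279) = 4^(4 + 1) + 3·4^3 + 3·4^2 + 3·4 + 3. Bump = 16093. G_3 = 16092.
G_3 = 16092. HB_5(16092) = 5^(5 + 1) + 3·5^3 + 3·5^2 + 3·5 + 2. Bump = 280712. G_4 = 280711.
G_4 = 280711. HB_6(280711) = 6^(6 + 1) + 3·6^3 + 3·6^2 + 3·6 + 1. Bump = 5765999. G_5 = 5765998.

ω^(ω + 1) + ω^3·3 + ω^2·3 + ω·3 + 1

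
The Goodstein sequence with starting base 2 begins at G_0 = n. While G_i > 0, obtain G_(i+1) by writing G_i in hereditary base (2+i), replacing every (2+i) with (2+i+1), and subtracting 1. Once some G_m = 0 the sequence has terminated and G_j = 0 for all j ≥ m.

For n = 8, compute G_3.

6310

G_0 = 8. HB_2(8) = 2^(2 + 1). Bump = 81. G_1 = 80.
G_1 = 80. HB_3(80) = 2·3^3 + 2·3^2 + 2·3 + 2. Bump = 554. G_2 = 553.
G_2 = 553. HB_4(553) = 2·4^4 + 2·4^2 + 2·4 + 1. Bump = 6311. G_3 = 6310.
G_3 = 6310. HB_5(6310) = 2·5^5 + 2·5^2 + 2·5. Bump = 93396. G_4 = 93395.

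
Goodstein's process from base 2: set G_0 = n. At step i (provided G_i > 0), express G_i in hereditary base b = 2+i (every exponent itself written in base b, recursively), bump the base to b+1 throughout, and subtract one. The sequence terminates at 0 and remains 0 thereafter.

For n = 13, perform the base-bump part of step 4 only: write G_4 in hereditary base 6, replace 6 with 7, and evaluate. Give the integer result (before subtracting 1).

i=0: 13 = 2^(2 + 1) + 2^2 + 1 (b=2); 2→3: 3^(3 + 1) + 3^3 + 1 = 109; 109−1 = 108
i=1: 108 = 3^(3 + 1) + 3^3 (b=3); 3→4: 4^(4 + 1) + 4^4 = 1280; 1280−1 = 1279
i=2: 1279 = 4^(4 + 1) + 3·4^3 + 3·4^2 + 3·4 + 3 (b=4); 4→5: 5^(5 + 1) + 3·5^3 + 3·5^2 + 3·5 + 3 = 16093; 16093−1 = 16092
i=3: 16092 = 5^(5 + 1) + 3·5^3 + 3·5^2 + 3·5 + 2 (b=5); 5→6: 6^(6 + 1) + 3·6^3 + 3·6^2 + 3·6 + 2 = 280712; 280712−1 = 280711
i=4: 280711 = 6^(6 + 1) + 3·6^3 + 3·6^2 + 3·6 + 1 (b=6); 6→7: 7^(7 + 1) + 3·7^3 + 3·7^2 + 3·7 + 1 = 5765999; 5765999−1 = 5765998

5765999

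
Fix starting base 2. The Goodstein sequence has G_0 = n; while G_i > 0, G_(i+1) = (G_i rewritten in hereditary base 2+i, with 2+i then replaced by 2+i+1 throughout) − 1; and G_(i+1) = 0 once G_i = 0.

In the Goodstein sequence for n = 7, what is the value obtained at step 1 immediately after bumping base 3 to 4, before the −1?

G_0=7  [base 2] 2^2 + 2 + 1  →[2↦3]→  3^3 + 3 + 1 = 31  −1 ⇒ G_1=30
G_1=30  [base 3] 3^3 + 3  →[3↦4]→  4^4 + 4 = 260  −1 ⇒ G_2=259

260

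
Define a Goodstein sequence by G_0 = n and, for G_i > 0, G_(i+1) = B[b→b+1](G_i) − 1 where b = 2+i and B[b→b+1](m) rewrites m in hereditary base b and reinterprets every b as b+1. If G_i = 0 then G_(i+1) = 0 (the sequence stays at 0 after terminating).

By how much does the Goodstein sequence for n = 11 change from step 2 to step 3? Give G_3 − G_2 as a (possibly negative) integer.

G_0 = 11. HB_2(11) = 2^(2 + 1) + 2 + 1. Bump = 85. G_1 = 84.
G_1 = 84. HB_3(84) = 3^(3 + 1) + 3. Bump = 1028. G_2 = 1027.
G_2 = 1027. HB_4(1027) = 4^(4 + 1) + 3. Bump = 15628. G_3 = 15627.

14600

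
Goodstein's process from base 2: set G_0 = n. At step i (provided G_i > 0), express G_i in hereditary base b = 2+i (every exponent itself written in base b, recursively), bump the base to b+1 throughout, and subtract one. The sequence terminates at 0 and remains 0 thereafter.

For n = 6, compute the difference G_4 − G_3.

43530

G_0 = 6. HB_2(6) = 2^2 + 2. Bump = 30. G_1 = 29.
G_1 = 29. HB_3(29) = 3^3 + 2. Bump = 258. G_2 = 257.
G_2 = 257. HB_4(257) = 4^4 + 1. Bump = 3126. G_3 = 3125.
G_3 = 3125. HB_5(3125) = 5^5. Bump = 46656. G_4 = 46655.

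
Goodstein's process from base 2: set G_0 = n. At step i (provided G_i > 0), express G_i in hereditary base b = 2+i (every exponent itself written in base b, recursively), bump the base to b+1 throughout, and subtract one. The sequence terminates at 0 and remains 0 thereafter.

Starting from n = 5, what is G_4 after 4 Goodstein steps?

775

G_0 = 5. HB_2(5) = 2^2 + 1. Bump = 28. G_1 = 27.
G_1 = 27. HB_3(27) = 3^3. Bump = 256. G_2 = 255.
G_2 = 255. HB_4(255) = 3·4^3 + 3·4^2 + 3·4 + 3. Bump = 468. G_3 = 467.
G_3 = 467. HB_5(467) = 3·5^3 + 3·5^2 + 3·5 + 2. Bump = 776. G_4 = 775.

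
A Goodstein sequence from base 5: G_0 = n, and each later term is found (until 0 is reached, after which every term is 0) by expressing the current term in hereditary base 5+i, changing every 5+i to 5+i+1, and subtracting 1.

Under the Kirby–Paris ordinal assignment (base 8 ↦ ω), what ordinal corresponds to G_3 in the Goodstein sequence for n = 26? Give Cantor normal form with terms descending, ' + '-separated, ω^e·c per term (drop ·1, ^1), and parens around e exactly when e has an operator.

i=0: 26 = 5^2 + 1 (b=5); 5→6: 6^2 + 1 = 37; 37−1 = 36
i=1: 36 = 6^2 (b=6); 6→7: 7^2 = 49; 49−1 = 48
i=2: 48 = 6·7 + 6 (b=7); 7→8: 6·8 + 6 = 54; 54−1 = 53
i=3: 53 = 6·8 + 5 (b=8); 8→9: 6·9 + 5 = 59; 59−1 = 58

ω·6 + 5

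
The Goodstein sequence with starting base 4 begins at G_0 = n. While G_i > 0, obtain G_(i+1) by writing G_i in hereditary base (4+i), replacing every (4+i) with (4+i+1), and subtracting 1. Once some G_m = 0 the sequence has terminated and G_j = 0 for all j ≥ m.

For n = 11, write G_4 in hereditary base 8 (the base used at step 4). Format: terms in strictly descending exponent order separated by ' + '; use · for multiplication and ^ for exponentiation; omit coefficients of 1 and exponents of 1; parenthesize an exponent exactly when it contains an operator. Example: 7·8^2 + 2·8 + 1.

G_0=11  [base 4] 2·4 + 3  →[4↦5]→  2·5 + 3 = 13  −1 ⇒ G_1=12
G_1=12  [base 5] 2·5 + 2  →[5↦6]→  2·6 + 2 = 14  −1 ⇒ G_2=13
G_2=13  [base 6] 2·6 + 1  →[6↦7]→  2·7 + 1 = 15  −1 ⇒ G_3=14
G_3=14  [base 7] 2·7  →[7↦8]→  2·8 = 16  −1 ⇒ G_4=15
G_4=15  [base 8] 8 + 7  →[8↦9]→  9 + 7 = 16  −1 ⇒ G_5=15

8 + 7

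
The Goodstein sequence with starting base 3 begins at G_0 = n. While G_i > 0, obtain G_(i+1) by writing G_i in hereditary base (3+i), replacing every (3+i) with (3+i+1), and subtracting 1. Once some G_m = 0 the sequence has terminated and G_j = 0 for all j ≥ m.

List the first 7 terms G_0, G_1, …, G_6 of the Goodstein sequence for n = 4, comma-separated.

4 —HB3→ 3 + 1 —bump→ 4 + 1 = 5 —(−1)→ 4
4 —HB4→ 4 —bump→ 5 = 5 —(−1)→ 4
4 —HB5→ 4 —bump→ 4 = 4 —(−1)→ 3
3 —HB6→ 3 —bump→ 3 = 3 —(−1)→ 2
2 —HB7→ 2 —bump→ 2 = 2 —(−1)→ 1
1 —HB8→ 1 —bump→ 1 = 1 —(−1)→ 0

4, 4, 4, 3, 2, 1, 0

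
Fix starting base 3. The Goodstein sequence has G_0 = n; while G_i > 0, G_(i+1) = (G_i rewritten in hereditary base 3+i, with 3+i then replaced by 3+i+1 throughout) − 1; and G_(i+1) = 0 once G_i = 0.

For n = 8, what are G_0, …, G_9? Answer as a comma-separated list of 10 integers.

base 3: 8 = 2·3 + 2; at 4: 2·4 + 2 = 10; next = 9
base 4: 9 = 2·4 + 1; at 5: 2·5 + 1 = 11; next = 10
base 5: 10 = 2·5; at 6: 2·6 = 12; next = 11
base 6: 11 = 6 + 5; at 7: 7 + 5 = 12; next = 11
base 7: 11 = 7 + 4; at 8: 8 + 4 = 12; next = 11
base 8: 11 = 8 + 3; at 9: 9 + 3 = 12; next = 11
base 9: 11 = 9 + 2; at 10: 10 + 2 = 12; next = 11
base 10: 11 = 10 + 1; at 11: 11 + 1 = 12; next = 11
base 11: 11 = 11; at 12: 12 = 12; next = 11

8, 9, 10, 11, 11, 11, 11, 11, 11, 11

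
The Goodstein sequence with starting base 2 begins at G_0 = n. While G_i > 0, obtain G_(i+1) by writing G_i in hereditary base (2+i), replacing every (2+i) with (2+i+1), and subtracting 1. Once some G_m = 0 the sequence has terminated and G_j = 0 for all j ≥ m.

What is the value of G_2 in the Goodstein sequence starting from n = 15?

(0) 15|_2 = 2^(2 + 1) + 2^2 + 2 + 1 ↦ 3^(3 + 1) + 3^3 + 3 + 1|_3 = 112 ⇒ 111
(1) 111|_3 = 3^(3 + 1) + 3^3 + 3 ↦ 4^(4 + 1) + 4^4 + 4|_4 = 1284 ⇒ 1283
(2) 1283|_4 = 4^(4 + 1) + 4^4 + 3 ↦ 5^(5 + 1) + 5^5 + 3|_5 = 18753 ⇒ 18752

1283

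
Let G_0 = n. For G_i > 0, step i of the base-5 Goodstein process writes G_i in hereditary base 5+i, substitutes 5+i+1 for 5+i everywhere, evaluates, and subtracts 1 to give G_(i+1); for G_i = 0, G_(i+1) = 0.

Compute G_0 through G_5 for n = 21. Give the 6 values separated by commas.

i=0: 21 = 4·5 + 1 (b=5); 5→6: 4·6 + 1 = 25; 25−1 = 24
i=1: 24 = 4·6 (b=6); 6→7: 4·7 = 28; 28−1 = 27
i=2: 27 = 3·7 + 6 (b=7); 7→8: 3·8 + 6 = 30; 30−1 = 29
i=3: 29 = 3·8 + 5 (b=8); 8→9: 3·9 + 5 = 32; 32−1 = 31
i=4: 31 = 3·9 + 4 (b=9); 9→10: 3·10 + 4 = 34; 34−1 = 33

21, 24, 27, 29, 31, 33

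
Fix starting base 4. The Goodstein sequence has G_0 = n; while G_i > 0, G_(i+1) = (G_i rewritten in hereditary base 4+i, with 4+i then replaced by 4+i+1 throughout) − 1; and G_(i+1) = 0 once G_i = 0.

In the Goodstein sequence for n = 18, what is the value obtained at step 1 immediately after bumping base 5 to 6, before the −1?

i=0: 18 = 4^2 + 2 (b=4); 4→5: 5^2 + 2 = 27; 27−1 = 26
i=1: 26 = 5^2 + 1 (b=5); 5→6: 6^2 + 1 = 37; 37−1 = 36

37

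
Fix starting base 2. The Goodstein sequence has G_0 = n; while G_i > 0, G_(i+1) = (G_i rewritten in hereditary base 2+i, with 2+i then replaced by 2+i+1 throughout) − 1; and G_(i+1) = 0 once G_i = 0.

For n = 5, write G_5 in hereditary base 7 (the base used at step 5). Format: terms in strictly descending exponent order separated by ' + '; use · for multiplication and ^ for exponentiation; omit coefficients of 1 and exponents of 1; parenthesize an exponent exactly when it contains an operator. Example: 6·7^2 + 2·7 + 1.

3·7^3 + 3·7^2 + 3·7

(0) 5|_2 = 2^2 + 1 ↦ 3^3 + 1|_3 = 28 ⇒ 27
(1) 27|_3 = 3^3 ↦ 4^4|_4 = 256 ⇒ 255
(2) 255|_4 = 3·4^3 + 3·4^2 + 3·4 + 3 ↦ 3·5^3 + 3·5^2 + 3·5 + 3|_5 = 468 ⇒ 467
(3) 467|_5 = 3·5^3 + 3·5^2 + 3·5 + 2 ↦ 3·6^3 + 3·6^2 + 3·6 + 2|_6 = 776 ⇒ 775
(4) 775|_6 = 3·6^3 + 3·6^2 + 3·6 + 1 ↦ 3·7^3 + 3·7^2 + 3·7 + 1|_7 = 1198 ⇒ 1197
(5) 1197|_7 = 3·7^3 + 3·7^2 + 3·7 ↦ 3·8^3 + 3·8^2 + 3·8|_8 = 1752 ⇒ 1751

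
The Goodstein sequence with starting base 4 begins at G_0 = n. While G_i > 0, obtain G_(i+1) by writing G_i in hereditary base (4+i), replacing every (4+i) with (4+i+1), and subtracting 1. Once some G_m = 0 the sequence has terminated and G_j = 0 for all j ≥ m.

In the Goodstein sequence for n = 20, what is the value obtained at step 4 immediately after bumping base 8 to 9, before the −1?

i=0: 20 = 4^2 + 4 (b=4); 4→5: 5^2 + 5 = 30; 30−1 = 29
i=1: 29 = 5^2 + 4 (b=5); 5→6: 6^2 + 4 = 40; 40−1 = 39
i=2: 39 = 6^2 + 3 (b=6); 6→7: 7^2 + 3 = 52; 52−1 = 51
i=3: 51 = 7^2 + 2 (b=7); 7→8: 8^2 + 2 = 66; 66−1 = 65

82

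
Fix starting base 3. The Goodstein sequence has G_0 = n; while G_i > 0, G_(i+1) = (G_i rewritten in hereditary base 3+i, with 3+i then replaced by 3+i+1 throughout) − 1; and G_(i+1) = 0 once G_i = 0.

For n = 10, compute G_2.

step 0: 10 = 3^2 + 1; sub 4 for 3: 4^2 + 1; = 17; G_1 = 17−1 = 16
step 1: 16 = 4^2; sub 5 for 4: 5^2; = 25; G_2 = 25−1 = 24
step 2: 24 = 4·5 + 4; sub 6 for 5: 4·6 + 4; = 28; G_3 = 28−1 = 27

24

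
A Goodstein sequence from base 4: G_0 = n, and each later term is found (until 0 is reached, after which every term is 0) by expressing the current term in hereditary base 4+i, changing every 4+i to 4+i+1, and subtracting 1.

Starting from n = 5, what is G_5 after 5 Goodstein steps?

base 4: 5 = 4 + 1; at 5: 5 + 1 = 6; next = 5
base 5: 5 = 5; at 6: 6 = 6; next = 5
base 6: 5 = 5; at 7: 5 = 5; next = 4
base 7: 4 = 4; at 8: 4 = 4; next = 3
base 8: 3 = 3; at 9: 3 = 3; next = 2
base 9: 2 = 2; at 10: 2 = 2; next = 1

2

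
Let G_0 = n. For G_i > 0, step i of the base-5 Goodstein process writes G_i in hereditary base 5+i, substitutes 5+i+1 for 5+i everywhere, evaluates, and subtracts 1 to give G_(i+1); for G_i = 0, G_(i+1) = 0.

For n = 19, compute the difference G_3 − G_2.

(0) 19|_5 = 3·5 + 4 ↦ 3·6 + 4|_6 = 22 ⇒ 21
(1) 21|_6 = 3·6 + 3 ↦ 3·7 + 3|_7 = 24 ⇒ 23
(2) 23|_7 = 3·7 + 2 ↦ 3·8 + 2|_8 = 26 ⇒ 25

2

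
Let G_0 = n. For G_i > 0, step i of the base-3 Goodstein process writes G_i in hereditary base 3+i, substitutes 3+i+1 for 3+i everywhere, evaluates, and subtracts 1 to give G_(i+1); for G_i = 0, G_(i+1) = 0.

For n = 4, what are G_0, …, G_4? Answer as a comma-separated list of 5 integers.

[0] 4 ≡ 3 + 1 (base 3). Lift 4: 5. −1: 4.
[1] 4 ≡ 4 (base 4). Lift 5: 5. −1: 4.
[2] 4 ≡ 4 (base 5). Lift 6: 4. −1: 3.
[3] 3 ≡ 3 (base 6). Lift 7: 3. −1: 2.

4, 4, 4, 3, 2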